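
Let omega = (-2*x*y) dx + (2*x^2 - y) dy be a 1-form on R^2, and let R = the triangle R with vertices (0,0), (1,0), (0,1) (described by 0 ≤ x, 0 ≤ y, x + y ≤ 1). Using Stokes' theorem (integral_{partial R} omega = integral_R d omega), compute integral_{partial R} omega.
integral_(partial R) omega = 1

Stokes: integral_partial_R omega = integral_R d omega with d omega = (∂Q/∂x - ∂P/∂y) dx ∧ dy.
  ∂Q/∂x = 4*x
  ∂P/∂y = -2*x
  integrand = ∂Q/∂x - ∂P/∂y = 6*x.
Integrating over R: integral_0^1 integral_0^{1-x} (6*x) dy dx = 1.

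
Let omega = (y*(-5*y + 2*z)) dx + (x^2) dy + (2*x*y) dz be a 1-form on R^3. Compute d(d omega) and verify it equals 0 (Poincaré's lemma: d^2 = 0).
d(d omega) = 0

Step 1: d omega = sum_{i<j} (∂f_j/∂x_i - ∂f_i/∂x_j) dx_i ∧ dx_j:
  coeff of dx ∧ dy: 2*x + 10*y - 2*z
  coeff of dx ∧ dz: 0
  coeff of dy ∧ dz: 2*x
Step 2: Apply d again to each 2-form coefficient. The only possible 3-form in R^3 is dx ∧ dy ∧ dz, with coefficient
  ∂(coeff of dy∧dz)/∂x - ∂(coeff of dx∧dz)/∂y + ∂(coeff of dx∧dy)/∂z
  = ∂/∂x (2*x) - ∂/∂y (0) + ∂/∂z (2*x + 10*y - 2*z).
Each of these terms simplifies to sums of mixed partials that cancel in pairs. The result is 0 (by equality of mixed partials for smooth functions — Schwarz / Clairaut).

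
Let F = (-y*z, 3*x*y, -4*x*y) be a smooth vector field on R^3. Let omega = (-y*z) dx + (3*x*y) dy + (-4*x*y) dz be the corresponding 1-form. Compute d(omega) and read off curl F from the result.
d(omega) = (-4*x) dy ∧ dz + (3*y) dz ∧ dx + (3*y + z) dx ∧ dy; curl F = (-4*x, 3*y, 3*y + z)

d omega = sum_{i<j} (∂f_j/∂x_i - ∂f_i/∂x_j) dx_i ∧ dx_j. Under the identification (dy ∧ dz, dz ∧ dx, dx ∧ dy) ↔ (e_x, e_y, e_z), the coefficients are exactly the components of curl F. Compute:
  ∂R/∂y - ∂Q/∂z = (-4*x) - (0) = -4*x
  ∂P/∂z - ∂R/∂x = (-y) - (-4*y) = 3*y
  ∂Q/∂x - ∂P/∂y = (3*y) - (-z) = 3*y + z.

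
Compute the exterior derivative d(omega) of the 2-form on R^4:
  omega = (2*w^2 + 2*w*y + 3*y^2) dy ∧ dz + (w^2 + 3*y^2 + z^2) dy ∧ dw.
d(omega) = (4*w + 2*y - 2*z) dy ∧ dz ∧ dw

For a 2-form omega = sum_{i<j} g_{ij} dx_i ∧ dx_j, the exterior derivative is
  d(omega) = sum_{i<j} d(g_{ij}) ∧ dx_i ∧ dx_j = sum_{i<j, k} (∂g_{ij}/∂x_k) dx_k ∧ dx_i ∧ dx_j.
Expand each term, using dx_k ∧ dx_i ∧ dx_j = sgn(permutation) dx_{(a)} ∧ dx_{(b)} ∧ dx_{(c)} with (a < b < c) sorted:
  d(2*w^2 + 2*w*y + 3*y^2) includes (∂/∂w)(2*w^2 + 2*w*y + 3*y^2) dw = (4*w + 2*y) dw, which multiplied by dy ∧ dz gives (4*w + 2*y) dy ∧ dz ∧ dw
  d(w^2 + 3*y^2 + z^2) includes (∂/∂z)(w^2 + 3*y^2 + z^2) dz = (2*z) dz, which multiplied by dy ∧ dw gives (-2*z) dy ∧ dz ∧ dw
Collecting like 3-forms: d(omega) = (4*w + 2*y - 2*z) dy ∧ dz ∧ dw.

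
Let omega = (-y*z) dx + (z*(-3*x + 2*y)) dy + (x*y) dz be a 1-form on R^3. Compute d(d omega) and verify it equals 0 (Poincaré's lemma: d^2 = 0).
d(d omega) = 0

Step 1: d omega = sum_{i<j} (∂f_j/∂x_i - ∂f_i/∂x_j) dx_i ∧ dx_j:
  coeff of dx ∧ dy: -2*z
  coeff of dx ∧ dz: 2*y
  coeff of dy ∧ dz: 4*x - 2*y
Step 2: Apply d again to each 2-form coefficient. The only possible 3-form in R^3 is dx ∧ dy ∧ dz, with coefficient
  ∂(coeff of dy∧dz)/∂x - ∂(coeff of dx∧dz)/∂y + ∂(coeff of dx∧dy)/∂z
  = ∂/∂x (4*x - 2*y) - ∂/∂y (2*y) + ∂/∂z (-2*z).
Each of these terms simplifies to sums of mixed partials that cancel in pairs. The result is 0 (by equality of mixed partials for smooth functions — Schwarz / Clairaut).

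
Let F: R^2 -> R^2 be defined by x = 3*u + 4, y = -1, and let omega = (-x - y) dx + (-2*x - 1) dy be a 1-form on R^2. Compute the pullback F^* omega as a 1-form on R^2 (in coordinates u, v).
F^* omega = (-9*u - 9) du

Using F^*(f dg) = (f ∘ F) d(g ∘ F), substitute each coordinate x_i by F_i(u, v) in f_i, and replace dx_i by d F_i = (∂F_i/∂u) du + (∂F_i/∂v) dv.
  For the x component: f_1(F) = -3*u - 3; d F_1 = (3) du + (0) dv
  For the y component: f_2(F) = -6*u - 9; d F_2 = (0) du + (0) dv
Combining and collecting du, dv coefficients:
  coeff of du: -9*u - 9
  coeff of dv: 0
F^* omega = (-9*u - 9) du.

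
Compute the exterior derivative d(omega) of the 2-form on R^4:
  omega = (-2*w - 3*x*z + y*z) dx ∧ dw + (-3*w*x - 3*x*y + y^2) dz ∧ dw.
d(omega) = (-z) dx ∧ dy ∧ dw + (-3*w + 3*x - 4*y) dx ∧ dz ∧ dw + (-3*x + 2*y) dy ∧ dz ∧ dw

For a 2-form omega = sum_{i<j} g_{ij} dx_i ∧ dx_j, the exterior derivative is
  d(omega) = sum_{i<j} d(g_{ij}) ∧ dx_i ∧ dx_j = sum_{i<j, k} (∂g_{ij}/∂x_k) dx_k ∧ dx_i ∧ dx_j.
Expand each term, using dx_k ∧ dx_i ∧ dx_j = sgn(permutation) dx_{(a)} ∧ dx_{(b)} ∧ dx_{(c)} with (a < b < c) sorted:
  d(-2*w - 3*x*z + y*z) includes (∂/∂y)(-2*w - 3*x*z + y*z) dy = (z) dy, which multiplied by dx ∧ dw gives (-z) dx ∧ dy ∧ dw
  d(-2*w - 3*x*z + y*z) includes (∂/∂z)(-2*w - 3*x*z + y*z) dz = (-3*x + y) dz, which multiplied by dx ∧ dw gives (3*x - y) dx ∧ dz ∧ dw
  d(-3*w*x - 3*x*y + y^2) includes (∂/∂x)(-3*w*x - 3*x*y + y^2) dx = (-3*w - 3*y) dx, which multiplied by dz ∧ dw gives (-3*w - 3*y) dx ∧ dz ∧ dw
  d(-3*w*x - 3*x*y + y^2) includes (∂/∂y)(-3*w*x - 3*x*y + y^2) dy = (-3*x + 2*y) dy, which multiplied by dz ∧ dw gives (-3*x + 2*y) dy ∧ dz ∧ dw
Collecting like 3-forms: d(omega) = (-z) dx ∧ dy ∧ dw + (-3*w + 3*x - 4*y) dx ∧ dz ∧ dw + (-3*x + 2*y) dy ∧ dz ∧ dw.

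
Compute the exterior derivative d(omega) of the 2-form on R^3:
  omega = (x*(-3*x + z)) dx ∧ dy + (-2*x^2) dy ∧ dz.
d(omega) = (-3*x) dx ∧ dy ∧ dz

For a 2-form omega = sum_{i<j} g_{ij} dx_i ∧ dx_j, the exterior derivative is
  d(omega) = sum_{i<j} d(g_{ij}) ∧ dx_i ∧ dx_j = sum_{i<j, k} (∂g_{ij}/∂x_k) dx_k ∧ dx_i ∧ dx_j.
Expand each term, using dx_k ∧ dx_i ∧ dx_j = sgn(permutation) dx_{(a)} ∧ dx_{(b)} ∧ dx_{(c)} with (a < b < c) sorted:
  d(x*(-3*x + z)) includes (∂/∂z)(x*(-3*x + z)) dz = (x) dz, which multiplied by dx ∧ dy gives (x) dx ∧ dy ∧ dz
  d(-2*x^2) includes (∂/∂x)(-2*x^2) dx = (-4*x) dx, which multiplied by dy ∧ dz gives (-4*x) dx ∧ dy ∧ dz
Collecting like 3-forms: d(omega) = (-3*x) dx ∧ dy ∧ dz.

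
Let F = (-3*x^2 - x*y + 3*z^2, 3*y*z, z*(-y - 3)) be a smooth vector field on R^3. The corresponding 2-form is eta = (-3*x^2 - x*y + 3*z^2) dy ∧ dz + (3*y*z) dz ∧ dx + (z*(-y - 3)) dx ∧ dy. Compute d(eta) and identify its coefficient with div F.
d(eta) = (-6*x - 2*y + 3*z - 3) dx ∧ dy ∧ dz; div F = -6*x - 2*y + 3*z - 3

For a 2-form in R^3 of the form above, applying d gives a 3-form with coefficient ∂P/∂x + ∂Q/∂y + ∂R/∂z:
  ∂P/∂x = -6*x - y
  ∂Q/∂y = 3*z
  ∂R/∂z = -y - 3
Sum = -6*x - 2*y + 3*z - 3, which is exactly div F.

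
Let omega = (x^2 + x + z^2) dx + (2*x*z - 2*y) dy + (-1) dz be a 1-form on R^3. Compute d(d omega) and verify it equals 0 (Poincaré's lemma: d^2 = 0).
d(d omega) = 0

Step 1: d omega = sum_{i<j} (∂f_j/∂x_i - ∂f_i/∂x_j) dx_i ∧ dx_j:
  coeff of dx ∧ dy: 2*z
  coeff of dx ∧ dz: -2*z
  coeff of dy ∧ dz: -2*x
Step 2: Apply d again to each 2-form coefficient. The only possible 3-form in R^3 is dx ∧ dy ∧ dz, with coefficient
  ∂(coeff of dy∧dz)/∂x - ∂(coeff of dx∧dz)/∂y + ∂(coeff of dx∧dy)/∂z
  = ∂/∂x (-2*x) - ∂/∂y (-2*z) + ∂/∂z (2*z).
Each of these terms simplifies to sums of mixed partials that cancel in pairs. The result is 0 (by equality of mixed partials for smooth functions — Schwarz / Clairaut).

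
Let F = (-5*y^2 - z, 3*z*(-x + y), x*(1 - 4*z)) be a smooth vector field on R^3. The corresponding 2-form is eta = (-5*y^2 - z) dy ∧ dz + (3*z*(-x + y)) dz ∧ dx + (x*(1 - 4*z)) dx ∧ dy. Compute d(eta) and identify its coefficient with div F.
d(eta) = (-4*x + 3*z) dx ∧ dy ∧ dz; div F = -4*x + 3*z

For a 2-form in R^3 of the form above, applying d gives a 3-form with coefficient ∂P/∂x + ∂Q/∂y + ∂R/∂z:
  ∂P/∂x = 0
  ∂Q/∂y = 3*z
  ∂R/∂z = -4*x
Sum = -4*x + 3*z, which is exactly div F.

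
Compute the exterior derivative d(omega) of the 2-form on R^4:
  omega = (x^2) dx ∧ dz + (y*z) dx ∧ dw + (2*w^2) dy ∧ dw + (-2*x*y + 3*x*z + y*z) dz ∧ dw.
d(omega) = (-z) dx ∧ dy ∧ dw + (-3*y + 3*z) dx ∧ dz ∧ dw + (-2*x + z) dy ∧ dz ∧ dw

For a 2-form omega = sum_{i<j} g_{ij} dx_i ∧ dx_j, the exterior derivative is
  d(omega) = sum_{i<j} d(g_{ij}) ∧ dx_i ∧ dx_j = sum_{i<j, k} (∂g_{ij}/∂x_k) dx_k ∧ dx_i ∧ dx_j.
Expand each term, using dx_k ∧ dx_i ∧ dx_j = sgn(permutation) dx_{(a)} ∧ dx_{(b)} ∧ dx_{(c)} with (a < b < c) sorted:
  d(y*z) includes (∂/∂y)(y*z) dy = (z) dy, which multiplied by dx ∧ dw gives (-z) dx ∧ dy ∧ dw
  d(y*z) includes (∂/∂z)(y*z) dz = (y) dz, which multiplied by dx ∧ dw gives (-y) dx ∧ dz ∧ dw
  d(-2*x*y + 3*x*z + y*z) includes (∂/∂x)(-2*x*y + 3*x*z + y*z) dx = (-2*y + 3*z) dx, which multiplied by dz ∧ dw gives (-2*y + 3*z) dx ∧ dz ∧ dw
  d(-2*x*y + 3*x*z + y*z) includes (∂/∂y)(-2*x*y + 3*x*z + y*z) dy = (-2*x + z) dy, which multiplied by dz ∧ dw gives (-2*x + z) dy ∧ dz ∧ dw
Collecting like 3-forms: d(omega) = (-z) dx ∧ dy ∧ dw + (-3*y + 3*z) dx ∧ dz ∧ dw + (-2*x + z) dy ∧ dz ∧ dw.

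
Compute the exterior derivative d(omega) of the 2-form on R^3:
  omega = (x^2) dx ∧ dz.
d(omega) = 0

For a 2-form omega = sum_{i<j} g_{ij} dx_i ∧ dx_j, the exterior derivative is
  d(omega) = sum_{i<j} d(g_{ij}) ∧ dx_i ∧ dx_j = sum_{i<j, k} (∂g_{ij}/∂x_k) dx_k ∧ dx_i ∧ dx_j.
Expand each term, using dx_k ∧ dx_i ∧ dx_j = sgn(permutation) dx_{(a)} ∧ dx_{(b)} ∧ dx_{(c)} with (a < b < c) sorted:

Collecting like 3-forms: d(omega) = 0.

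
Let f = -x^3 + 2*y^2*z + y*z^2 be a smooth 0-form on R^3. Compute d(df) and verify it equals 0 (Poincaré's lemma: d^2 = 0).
d(df) = 0

Step 1: df = sum_i (∂f/∂x_i) dx_i = (-3*x^2) dx + (z*(4*y + z)) dy + (2*y*(y + z)) dz.
Step 2: Apply d again. Using the 1-form formula, the coefficient of dx ∧ dy in d(df) is ∂^2 f/∂x ∂y - ∂^2 f/∂y ∂x = (0) - (0) = 0 (equality of mixed partials for smooth f).
Similarly for dx ∧ dz and dy ∧ dz — all coefficients vanish. So d(df) = 0.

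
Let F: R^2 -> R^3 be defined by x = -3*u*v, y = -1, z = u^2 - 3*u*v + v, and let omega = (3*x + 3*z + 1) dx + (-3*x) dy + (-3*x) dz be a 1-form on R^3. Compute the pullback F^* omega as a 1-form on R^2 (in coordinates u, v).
F^* omega = (3*v*(3*u^2 + 9*u*v - 3*v - 1)) du + (3*u*(-3*u^2 + 9*u*v - 1)) dv

Using F^*(f dg) = (f ∘ F) d(g ∘ F), substitute each coordinate x_i by F_i(u, v) in f_i, and replace dx_i by d F_i = (∂F_i/∂u) du + (∂F_i/∂v) dv.
  For the x component: f_1(F) = 3*u^2 - 18*u*v + 3*v + 1; d F_1 = (-3*v) du + (-3*u) dv
  For the y component: f_2(F) = 9*u*v; d F_2 = (0) du + (0) dv
  For the z component: f_3(F) = 9*u*v; d F_3 = (2*u - 3*v) du + (1 - 3*u) dv
Combining and collecting du, dv coefficients:
  coeff of du: 3*v*(3*u^2 + 9*u*v - 3*v - 1)
  coeff of dv: 3*u*(-3*u^2 + 9*u*v - 1)
F^* omega = (3*v*(3*u^2 + 9*u*v - 3*v - 1)) du + (3*u*(-3*u^2 + 9*u*v - 1)) dv.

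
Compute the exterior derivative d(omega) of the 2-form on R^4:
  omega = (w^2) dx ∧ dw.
d(omega) = 0

For a 2-form omega = sum_{i<j} g_{ij} dx_i ∧ dx_j, the exterior derivative is
  d(omega) = sum_{i<j} d(g_{ij}) ∧ dx_i ∧ dx_j = sum_{i<j, k} (∂g_{ij}/∂x_k) dx_k ∧ dx_i ∧ dx_j.
Expand each term, using dx_k ∧ dx_i ∧ dx_j = sgn(permutation) dx_{(a)} ∧ dx_{(b)} ∧ dx_{(c)} with (a < b < c) sorted:

Collecting like 3-forms: d(omega) = 0.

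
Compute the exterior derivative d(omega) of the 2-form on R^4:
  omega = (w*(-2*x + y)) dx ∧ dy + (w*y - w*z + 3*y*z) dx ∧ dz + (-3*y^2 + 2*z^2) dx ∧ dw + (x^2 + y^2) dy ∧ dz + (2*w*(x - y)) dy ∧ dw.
d(omega) = (2*w - 2*x + 7*y) dx ∧ dy ∧ dw + (-w + 2*x - 3*z) dx ∧ dy ∧ dz + (y - 5*z) dx ∧ dz ∧ dw

For a 2-form omega = sum_{i<j} g_{ij} dx_i ∧ dx_j, the exterior derivative is
  d(omega) = sum_{i<j} d(g_{ij}) ∧ dx_i ∧ dx_j = sum_{i<j, k} (∂g_{ij}/∂x_k) dx_k ∧ dx_i ∧ dx_j.
Expand each term, using dx_k ∧ dx_i ∧ dx_j = sgn(permutation) dx_{(a)} ∧ dx_{(b)} ∧ dx_{(c)} with (a < b < c) sorted:
  d(w*(-2*x + y)) includes (∂/∂w)(w*(-2*x + y)) dw = (-2*x + y) dw, which multiplied by dx ∧ dy gives (-2*x + y) dx ∧ dy ∧ dw
  d(w*y - w*z + 3*y*z) includes (∂/∂y)(w*y - w*z + 3*y*z) dy = (w + 3*z) dy, which multiplied by dx ∧ dz gives (-w - 3*z) dx ∧ dy ∧ dz
  d(w*y - w*z + 3*y*z) includes (∂/∂w)(w*y - w*z + 3*y*z) dw = (y - z) dw, which multiplied by dx ∧ dz gives (y - z) dx ∧ dz ∧ dw
  d(-3*y^2 + 2*z^2) includes (∂/∂y)(-3*y^2 + 2*z^2) dy = (-6*y) dy, which multiplied by dx ∧ dw gives (6*y) dx ∧ dy ∧ dw
  d(-3*y^2 + 2*z^2) includes (∂/∂z)(-3*y^2 + 2*z^2) dz = (4*z) dz, which multiplied by dx ∧ dw gives (-4*z) dx ∧ dz ∧ dw
  d(x^2 + y^2) includes (∂/∂x)(x^2 + y^2) dx = (2*x) dx, which multiplied by dy ∧ dz gives (2*x) dx ∧ dy ∧ dz
  d(2*w*(x - y)) includes (∂/∂x)(2*w*(x - y)) dx = (2*w) dx, which multiplied by dy ∧ dw gives (2*w) dx ∧ dy ∧ dw
Collecting like 3-forms: d(omega) = (2*w - 2*x + 7*y) dx ∧ dy ∧ dw + (-w + 2*x - 3*z) dx ∧ dy ∧ dz + (y - 5*z) dx ∧ dz ∧ dw.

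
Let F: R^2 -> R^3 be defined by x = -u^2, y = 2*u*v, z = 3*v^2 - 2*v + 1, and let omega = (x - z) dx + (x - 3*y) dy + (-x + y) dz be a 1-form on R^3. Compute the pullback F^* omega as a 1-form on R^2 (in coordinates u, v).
F^* omega = (2*u*(u^2 - u*v - 3*v^2 - 2*v + 1)) du + (2*u*(-u^2 - 3*u*v - u + 6*v^2 - 2*v)) dv

Using F^*(f dg) = (f ∘ F) d(g ∘ F), substitute each coordinate x_i by F_i(u, v) in f_i, and replace dx_i by d F_i = (∂F_i/∂u) du + (∂F_i/∂v) dv.
  For the x component: f_1(F) = -u^2 - 3*v^2 + 2*v - 1; d F_1 = (-2*u) du + (0) dv
  For the y component: f_2(F) = u*(-u - 6*v); d F_2 = (2*v) du + (2*u) dv
  For the z component: f_3(F) = u*(u + 2*v); d F_3 = (0) du + (6*v - 2) dv
Combining and collecting du, dv coefficients:
  coeff of du: 2*u*(u^2 - u*v - 3*v^2 - 2*v + 1)
  coeff of dv: 2*u*(-u^2 - 3*u*v - u + 6*v^2 - 2*v)
F^* omega = (2*u*(u^2 - u*v - 3*v^2 - 2*v + 1)) du + (2*u*(-u^2 - 3*u*v - u + 6*v^2 - 2*v)) dv.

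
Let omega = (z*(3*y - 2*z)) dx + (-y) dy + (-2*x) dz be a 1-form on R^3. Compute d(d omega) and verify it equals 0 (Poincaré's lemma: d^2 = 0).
d(d omega) = 0

Step 1: d omega = sum_{i<j} (∂f_j/∂x_i - ∂f_i/∂x_j) dx_i ∧ dx_j:
  coeff of dx ∧ dy: -3*z
  coeff of dx ∧ dz: -3*y + 4*z - 2
  coeff of dy ∧ dz: 0
Step 2: Apply d again to each 2-form coefficient. The only possible 3-form in R^3 is dx ∧ dy ∧ dz, with coefficient
  ∂(coeff of dy∧dz)/∂x - ∂(coeff of dx∧dz)/∂y + ∂(coeff of dx∧dy)/∂z
  = ∂/∂x (0) - ∂/∂y (-3*y + 4*z - 2) + ∂/∂z (-3*z).
Each of these terms simplifies to sums of mixed partials that cancel in pairs. The result is 0 (by equality of mixed partials for smooth functions — Schwarz / Clairaut).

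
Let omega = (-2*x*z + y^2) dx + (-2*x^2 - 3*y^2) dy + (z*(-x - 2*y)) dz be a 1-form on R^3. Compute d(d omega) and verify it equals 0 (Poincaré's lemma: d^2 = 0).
d(d omega) = 0

Step 1: d omega = sum_{i<j} (∂f_j/∂x_i - ∂f_i/∂x_j) dx_i ∧ dx_j:
  coeff of dx ∧ dy: -4*x - 2*y
  coeff of dx ∧ dz: 2*x - z
  coeff of dy ∧ dz: -2*z
Step 2: Apply d again to each 2-form coefficient. The only possible 3-form in R^3 is dx ∧ dy ∧ dz, with coefficient
  ∂(coeff of dy∧dz)/∂x - ∂(coeff of dx∧dz)/∂y + ∂(coeff of dx∧dy)/∂z
  = ∂/∂x (-2*z) - ∂/∂y (2*x - z) + ∂/∂z (-4*x - 2*y).
Each of these terms simplifies to sums of mixed partials that cancel in pairs. The result is 0 (by equality of mixed partials for smooth functions — Schwarz / Clairaut).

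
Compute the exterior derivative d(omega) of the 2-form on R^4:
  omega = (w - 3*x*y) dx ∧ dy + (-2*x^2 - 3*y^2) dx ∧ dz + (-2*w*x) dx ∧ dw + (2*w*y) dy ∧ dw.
d(omega) = (1) dx ∧ dy ∧ dw + (6*y) dx ∧ dy ∧ dz

For a 2-form omega = sum_{i<j} g_{ij} dx_i ∧ dx_j, the exterior derivative is
  d(omega) = sum_{i<j} d(g_{ij}) ∧ dx_i ∧ dx_j = sum_{i<j, k} (∂g_{ij}/∂x_k) dx_k ∧ dx_i ∧ dx_j.
Expand each term, using dx_k ∧ dx_i ∧ dx_j = sgn(permutation) dx_{(a)} ∧ dx_{(b)} ∧ dx_{(c)} with (a < b < c) sorted:
  d(w - 3*x*y) includes (∂/∂w)(w - 3*x*y) dw = (1) dw, which multiplied by dx ∧ dy gives (1) dx ∧ dy ∧ dw
  d(-2*x^2 - 3*y^2) includes (∂/∂y)(-2*x^2 - 3*y^2) dy = (-6*y) dy, which multiplied by dx ∧ dz gives (6*y) dx ∧ dy ∧ dz
Collecting like 3-forms: d(omega) = (1) dx ∧ dy ∧ dw + (6*y) dx ∧ dy ∧ dz.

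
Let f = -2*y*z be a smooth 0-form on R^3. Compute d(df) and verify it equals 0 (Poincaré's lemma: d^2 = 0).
d(df) = 0

Step 1: df = sum_i (∂f/∂x_i) dx_i = (0) dx + (-2*z) dy + (-2*y) dz.
Step 2: Apply d again. Using the 1-form formula, the coefficient of dx ∧ dy in d(df) is ∂^2 f/∂x ∂y - ∂^2 f/∂y ∂x = (0) - (0) = 0 (equality of mixed partials for smooth f).
Similarly for dx ∧ dz and dy ∧ dz — all coefficients vanish. So d(df) = 0.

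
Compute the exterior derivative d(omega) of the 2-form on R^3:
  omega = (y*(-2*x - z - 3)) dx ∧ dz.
d(omega) = (2*x + z + 3) dx ∧ dy ∧ dz

For a 2-form omega = sum_{i<j} g_{ij} dx_i ∧ dx_j, the exterior derivative is
  d(omega) = sum_{i<j} d(g_{ij}) ∧ dx_i ∧ dx_j = sum_{i<j, k} (∂g_{ij}/∂x_k) dx_k ∧ dx_i ∧ dx_j.
Expand each term, using dx_k ∧ dx_i ∧ dx_j = sgn(permutation) dx_{(a)} ∧ dx_{(b)} ∧ dx_{(c)} with (a < b < c) sorted:
  d(y*(-2*x - z - 3)) includes (∂/∂y)(y*(-2*x - z - 3)) dy = (-2*x - z - 3) dy, which multiplied by dx ∧ dz gives (2*x + z + 3) dx ∧ dy ∧ dz
Collecting like 3-forms: d(omega) = (2*x + z + 3) dx ∧ dy ∧ dz.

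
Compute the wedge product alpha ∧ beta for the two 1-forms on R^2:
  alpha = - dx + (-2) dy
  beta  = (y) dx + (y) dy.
alpha ∧ beta = (y) dx ∧ dy

Distribute the wedge, using dx_i ∧ dx_j = -dx_j ∧ dx_i and dx_i ∧ dx_i = 0. For each pair (i, j) with i < j, the coefficient of dx_i ∧ dx_j in alpha ∧ beta is (alpha_i * beta_j - alpha_j * beta_i). Collecting: alpha ∧ beta = (y) dx ∧ dy.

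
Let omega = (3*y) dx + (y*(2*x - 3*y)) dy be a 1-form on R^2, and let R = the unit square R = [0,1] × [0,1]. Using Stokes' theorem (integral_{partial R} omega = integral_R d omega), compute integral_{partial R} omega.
integral_(partial R) omega = -2

Stokes: integral_partial_R omega = integral_R d omega with d omega = (∂Q/∂x - ∂P/∂y) dx ∧ dy.
  ∂Q/∂x = 2*y
  ∂P/∂y = 3
  integrand = ∂Q/∂x - ∂P/∂y = 2*y - 3.
Integrating over R: integral_0^1 integral_0^1 (2*y - 3) dx dy = -2.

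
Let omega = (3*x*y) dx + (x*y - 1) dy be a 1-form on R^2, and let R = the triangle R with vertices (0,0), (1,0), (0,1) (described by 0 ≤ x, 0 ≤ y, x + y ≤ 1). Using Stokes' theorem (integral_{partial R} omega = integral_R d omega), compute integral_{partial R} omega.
integral_(partial R) omega = -1/3

Stokes: integral_partial_R omega = integral_R d omega with d omega = (∂Q/∂x - ∂P/∂y) dx ∧ dy.
  ∂Q/∂x = y
  ∂P/∂y = 3*x
  integrand = ∂Q/∂x - ∂P/∂y = -3*x + y.
Integrating over R: integral_0^1 integral_0^{1-x} (-3*x + y) dy dx = -1/3.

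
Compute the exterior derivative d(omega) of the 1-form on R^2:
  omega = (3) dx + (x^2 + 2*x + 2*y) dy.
d(omega) = (2*x + 2) dx ∧ dy

For a 1-form omega = sum_i f_i dx_i, the exterior derivative is
  d(omega) = sum_{i < j} (∂f_j/∂x_i - ∂f_i/∂x_j) dx_i ∧ dx_j.
  coefficient of dx ∧ dy: ∂f_2/∂x - ∂f_1/∂y = ∂(x^2 + 2*x + 2*y)/∂x - ∂(3)/∂y = 2*x + 2
Assembling: d(omega) = (2*x + 2) dx ∧ dy.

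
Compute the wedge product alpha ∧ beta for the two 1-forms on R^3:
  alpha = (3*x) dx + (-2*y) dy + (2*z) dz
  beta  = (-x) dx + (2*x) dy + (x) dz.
alpha ∧ beta = (2*x*(3*x - y)) dx ∧ dy + (x*(3*x + 2*z)) dx ∧ dz + (-2*x*(y + 2*z)) dy ∧ dz

Distribute the wedge, using dx_i ∧ dx_j = -dx_j ∧ dx_i and dx_i ∧ dx_i = 0. For each pair (i, j) with i < j, the coefficient of dx_i ∧ dx_j in alpha ∧ beta is (alpha_i * beta_j - alpha_j * beta_i). Collecting: alpha ∧ beta = (2*x*(3*x - y)) dx ∧ dy + (x*(3*x + 2*z)) dx ∧ dz + (-2*x*(y + 2*z)) dy ∧ dz.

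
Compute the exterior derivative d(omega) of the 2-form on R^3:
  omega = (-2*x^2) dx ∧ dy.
d(omega) = 0

For a 2-form omega = sum_{i<j} g_{ij} dx_i ∧ dx_j, the exterior derivative is
  d(omega) = sum_{i<j} d(g_{ij}) ∧ dx_i ∧ dx_j = sum_{i<j, k} (∂g_{ij}/∂x_k) dx_k ∧ dx_i ∧ dx_j.
Expand each term, using dx_k ∧ dx_i ∧ dx_j = sgn(permutation) dx_{(a)} ∧ dx_{(b)} ∧ dx_{(c)} with (a < b < c) sorted:

Collecting like 3-forms: d(omega) = 0.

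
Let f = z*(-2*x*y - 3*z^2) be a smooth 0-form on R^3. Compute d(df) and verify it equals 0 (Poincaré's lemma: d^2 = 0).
d(df) = 0

Step 1: df = sum_i (∂f/∂x_i) dx_i = (-2*y*z) dx + (-2*x*z) dy + (-2*x*y - 9*z^2) dz.
Step 2: Apply d again. Using the 1-form formula, the coefficient of dx ∧ dy in d(df) is ∂^2 f/∂x ∂y - ∂^2 f/∂y ∂x = (-2*z) - (-2*z) = 0 (equality of mixed partials for smooth f).
Similarly for dx ∧ dz and dy ∧ dz — all coefficients vanish. So d(df) = 0.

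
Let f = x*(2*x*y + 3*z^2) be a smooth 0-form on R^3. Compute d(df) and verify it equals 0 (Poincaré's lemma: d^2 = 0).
d(df) = 0

Step 1: df = sum_i (∂f/∂x_i) dx_i = (4*x*y + 3*z^2) dx + (2*x^2) dy + (6*x*z) dz.
Step 2: Apply d again. Using the 1-form formula, the coefficient of dx ∧ dy in d(df) is ∂^2 f/∂x ∂y - ∂^2 f/∂y ∂x = (4*x) - (4*x) = 0 (equality of mixed partials for smooth f).
Similarly for dx ∧ dz and dy ∧ dz — all coefficients vanish. So d(df) = 0.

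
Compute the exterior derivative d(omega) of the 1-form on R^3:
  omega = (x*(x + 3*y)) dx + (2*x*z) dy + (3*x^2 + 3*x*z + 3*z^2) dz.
d(omega) = (-3*x + 2*z) dx ∧ dy + (6*x + 3*z) dx ∧ dz + (-2*x) dy ∧ dz

For a 1-form omega = sum_i f_i dx_i, the exterior derivative is
  d(omega) = sum_{i < j} (∂f_j/∂x_i - ∂f_i/∂x_j) dx_i ∧ dx_j.
  coefficient of dx ∧ dy: ∂f_2/∂x - ∂f_1/∂y = ∂(2*x*z)/∂x - ∂(x*(x + 3*y))/∂y = -3*x + 2*z
  coefficient of dx ∧ dz: ∂f_3/∂x - ∂f_1/∂z = ∂(3*x^2 + 3*x*z + 3*z^2)/∂x - ∂(x*(x + 3*y))/∂z = 6*x + 3*z
  coefficient of dy ∧ dz: ∂f_3/∂y - ∂f_2/∂z = ∂(3*x^2 + 3*x*z + 3*z^2)/∂y - ∂(2*x*z)/∂z = -2*x
Assembling: d(omega) = (-3*x + 2*z) dx ∧ dy + (6*x + 3*z) dx ∧ dz + (-2*x) dy ∧ dz.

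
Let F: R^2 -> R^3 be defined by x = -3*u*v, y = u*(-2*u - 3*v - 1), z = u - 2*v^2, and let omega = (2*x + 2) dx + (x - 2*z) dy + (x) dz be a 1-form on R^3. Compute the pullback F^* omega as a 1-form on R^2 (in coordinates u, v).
F^* omega = (12*u^2*v + 8*u^2 + 11*u*v^2 + 6*u*v + 2*u - 12*v^3 - 4*v^2 - 6*v) du + (3*u*(9*u*v + 2*u - 2)) dv

Using F^*(f dg) = (f ∘ F) d(g ∘ F), substitute each coordinate x_i by F_i(u, v) in f_i, and replace dx_i by d F_i = (∂F_i/∂u) du + (∂F_i/∂v) dv.
  For the x component: f_1(F) = -6*u*v + 2; d F_1 = (-3*v) du + (-3*u) dv
  For the y component: f_2(F) = -3*u*v - 2*u + 4*v^2; d F_2 = (-4*u - 3*v - 1) du + (-3*u) dv
  For the z component: f_3(F) = -3*u*v; d F_3 = (1) du + (-4*v) dv
Combining and collecting du, dv coefficients:
  coeff of du: 12*u^2*v + 8*u^2 + 11*u*v^2 + 6*u*v + 2*u - 12*v^3 - 4*v^2 - 6*v
  coeff of dv: 3*u*(9*u*v + 2*u - 2)
F^* omega = (12*u^2*v + 8*u^2 + 11*u*v^2 + 6*u*v + 2*u - 12*v^3 - 4*v^2 - 6*v) du + (3*u*(9*u*v + 2*u - 2)) dv.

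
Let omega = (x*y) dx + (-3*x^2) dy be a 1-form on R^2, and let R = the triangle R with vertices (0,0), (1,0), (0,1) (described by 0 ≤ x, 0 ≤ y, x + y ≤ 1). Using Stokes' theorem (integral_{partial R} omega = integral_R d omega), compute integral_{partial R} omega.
integral_(partial R) omega = -7/6

Stokes: integral_partial_R omega = integral_R d omega with d omega = (∂Q/∂x - ∂P/∂y) dx ∧ dy.
  ∂Q/∂x = -6*x
  ∂P/∂y = x
  integrand = ∂Q/∂x - ∂P/∂y = -7*x.
Integrating over R: integral_0^1 integral_0^{1-x} (-7*x) dy dx = -7/6.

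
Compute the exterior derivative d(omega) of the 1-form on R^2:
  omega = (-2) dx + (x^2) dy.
d(omega) = (2*x) dx ∧ dy

For a 1-form omega = sum_i f_i dx_i, the exterior derivative is
  d(omega) = sum_{i < j} (∂f_j/∂x_i - ∂f_i/∂x_j) dx_i ∧ dx_j.
  coefficient of dx ∧ dy: ∂f_2/∂x - ∂f_1/∂y = ∂(x^2)/∂x - ∂(-2)/∂y = 2*x
Assembling: d(omega) = (2*x) dx ∧ dy.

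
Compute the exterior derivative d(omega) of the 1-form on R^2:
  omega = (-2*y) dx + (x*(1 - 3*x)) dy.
d(omega) = (3 - 6*x) dx ∧ dy

For a 1-form omega = sum_i f_i dx_i, the exterior derivative is
  d(omega) = sum_{i < j} (∂f_j/∂x_i - ∂f_i/∂x_j) dx_i ∧ dx_j.
  coefficient of dx ∧ dy: ∂f_2/∂x - ∂f_1/∂y = ∂(x*(1 - 3*x))/∂x - ∂(-2*y)/∂y = 3 - 6*x
Assembling: d(omega) = (3 - 6*x) dx ∧ dy.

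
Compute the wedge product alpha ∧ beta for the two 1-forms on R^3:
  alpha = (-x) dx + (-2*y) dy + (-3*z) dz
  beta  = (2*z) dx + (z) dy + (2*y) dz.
alpha ∧ beta = (z*(-x + 4*y)) dx ∧ dy + (-2*x*y + 6*z^2) dx ∧ dz + (-4*y^2 + 3*z^2) dy ∧ dz

Distribute the wedge, using dx_i ∧ dx_j = -dx_j ∧ dx_i and dx_i ∧ dx_i = 0. For each pair (i, j) with i < j, the coefficient of dx_i ∧ dx_j in alpha ∧ beta is (alpha_i * beta_j - alpha_j * beta_i). Collecting: alpha ∧ beta = (z*(-x + 4*y)) dx ∧ dy + (-2*x*y + 6*z^2) dx ∧ dz + (-4*y^2 + 3*z^2) dy ∧ dz.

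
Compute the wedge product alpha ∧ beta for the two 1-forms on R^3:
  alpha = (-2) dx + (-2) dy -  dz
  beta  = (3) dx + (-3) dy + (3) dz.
alpha ∧ beta = (12) dx ∧ dy + (-3) dx ∧ dz + (-9) dy ∧ dz

Distribute the wedge, using dx_i ∧ dx_j = -dx_j ∧ dx_i and dx_i ∧ dx_i = 0. For each pair (i, j) with i < j, the coefficient of dx_i ∧ dx_j in alpha ∧ beta is (alpha_i * beta_j - alpha_j * beta_i). Collecting: alpha ∧ beta = (12) dx ∧ dy + (-3) dx ∧ dz + (-9) dy ∧ dz.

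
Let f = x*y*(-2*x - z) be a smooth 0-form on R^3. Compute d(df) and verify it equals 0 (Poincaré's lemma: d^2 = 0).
d(df) = 0

Step 1: df = sum_i (∂f/∂x_i) dx_i = (y*(-4*x - z)) dx + (x*(-2*x - z)) dy + (-x*y) dz.
Step 2: Apply d again. Using the 1-form formula, the coefficient of dx ∧ dy in d(df) is ∂^2 f/∂x ∂y - ∂^2 f/∂y ∂x = (-4*x - z) - (-4*x - z) = 0 (equality of mixed partials for smooth f).
Similarly for dx ∧ dz and dy ∧ dz — all coefficients vanish. So d(df) = 0.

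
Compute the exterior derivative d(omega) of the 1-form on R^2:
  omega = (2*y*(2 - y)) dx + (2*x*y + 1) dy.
d(omega) = (6*y - 4) dx ∧ dy

For a 1-form omega = sum_i f_i dx_i, the exterior derivative is
  d(omega) = sum_{i < j} (∂f_j/∂x_i - ∂f_i/∂x_j) dx_i ∧ dx_j.
  coefficient of dx ∧ dy: ∂f_2/∂x - ∂f_1/∂y = ∂(2*x*y + 1)/∂x - ∂(2*y*(2 - y))/∂y = 6*y - 4
Assembling: d(omega) = (6*y - 4) dx ∧ dy.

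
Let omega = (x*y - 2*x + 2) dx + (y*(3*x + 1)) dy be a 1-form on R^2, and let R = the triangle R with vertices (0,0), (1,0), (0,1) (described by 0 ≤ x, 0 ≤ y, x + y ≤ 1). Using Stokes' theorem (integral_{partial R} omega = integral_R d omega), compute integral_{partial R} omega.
integral_(partial R) omega = 1/3

Stokes: integral_partial_R omega = integral_R d omega with d omega = (∂Q/∂x - ∂P/∂y) dx ∧ dy.
  ∂Q/∂x = 3*y
  ∂P/∂y = x
  integrand = ∂Q/∂x - ∂P/∂y = -x + 3*y.
Integrating over R: integral_0^1 integral_0^{1-x} (-x + 3*y) dy dx = 1/3.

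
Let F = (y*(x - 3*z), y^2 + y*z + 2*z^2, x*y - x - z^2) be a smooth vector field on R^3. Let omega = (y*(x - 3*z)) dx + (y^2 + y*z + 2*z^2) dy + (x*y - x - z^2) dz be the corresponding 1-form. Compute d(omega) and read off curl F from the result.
d(omega) = (x - y - 4*z) dy ∧ dz + (1 - 4*y) dz ∧ dx + (-x + 3*z) dx ∧ dy; curl F = (x - y - 4*z, 1 - 4*y, -x + 3*z)

d omega = sum_{i<j} (∂f_j/∂x_i - ∂f_i/∂x_j) dx_i ∧ dx_j. Under the identification (dy ∧ dz, dz ∧ dx, dx ∧ dy) ↔ (e_x, e_y, e_z), the coefficients are exactly the components of curl F. Compute:
  ∂R/∂y - ∂Q/∂z = (x) - (y + 4*z) = x - y - 4*z
  ∂P/∂z - ∂R/∂x = (-3*y) - (y - 1) = 1 - 4*y
  ∂Q/∂x - ∂P/∂y = (0) - (x - 3*z) = -x + 3*z.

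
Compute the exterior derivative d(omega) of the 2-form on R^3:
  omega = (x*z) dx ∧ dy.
d(omega) = (x) dx ∧ dy ∧ dz

For a 2-form omega = sum_{i<j} g_{ij} dx_i ∧ dx_j, the exterior derivative is
  d(omega) = sum_{i<j} d(g_{ij}) ∧ dx_i ∧ dx_j = sum_{i<j, k} (∂g_{ij}/∂x_k) dx_k ∧ dx_i ∧ dx_j.
Expand each term, using dx_k ∧ dx_i ∧ dx_j = sgn(permutation) dx_{(a)} ∧ dx_{(b)} ∧ dx_{(c)} with (a < b < c) sorted:
  d(x*z) includes (∂/∂z)(x*z) dz = (x) dz, which multiplied by dx ∧ dy gives (x) dx ∧ dy ∧ dz
Collecting like 3-forms: d(omega) = (x) dx ∧ dy ∧ dz.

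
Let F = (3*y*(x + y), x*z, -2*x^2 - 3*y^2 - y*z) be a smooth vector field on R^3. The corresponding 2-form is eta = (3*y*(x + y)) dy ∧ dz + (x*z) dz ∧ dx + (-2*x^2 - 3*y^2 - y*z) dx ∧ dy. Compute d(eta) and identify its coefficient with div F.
d(eta) = (2*y) dx ∧ dy ∧ dz; div F = 2*y

For a 2-form in R^3 of the form above, applying d gives a 3-form with coefficient ∂P/∂x + ∂Q/∂y + ∂R/∂z:
  ∂P/∂x = 3*y
  ∂Q/∂y = 0
  ∂R/∂z = -y
Sum = 2*y, which is exactly div F.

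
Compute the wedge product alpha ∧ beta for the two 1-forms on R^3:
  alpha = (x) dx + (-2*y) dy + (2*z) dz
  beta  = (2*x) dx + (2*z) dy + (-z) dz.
alpha ∧ beta = (2*x*(2*y + z)) dx ∧ dy + (-5*x*z) dx ∧ dz + (2*z*(y - 2*z)) dy ∧ dz

Distribute the wedge, using dx_i ∧ dx_j = -dx_j ∧ dx_i and dx_i ∧ dx_i = 0. For each pair (i, j) with i < j, the coefficient of dx_i ∧ dx_j in alpha ∧ beta is (alpha_i * beta_j - alpha_j * beta_i). Collecting: alpha ∧ beta = (2*x*(2*y + z)) dx ∧ dy + (-5*x*z) dx ∧ dz + (2*z*(y - 2*z)) dy ∧ dz.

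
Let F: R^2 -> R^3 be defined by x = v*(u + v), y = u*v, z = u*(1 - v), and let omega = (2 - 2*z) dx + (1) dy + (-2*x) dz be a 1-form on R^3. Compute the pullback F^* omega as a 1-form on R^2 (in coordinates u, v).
F^* omega = (v*(4*u*v - 4*u + 2*v^2 - 2*v + 3)) du + (4*u^2*v - 2*u^2 + 6*u*v^2 - 4*u*v + 3*u + 4*v) dv

Using F^*(f dg) = (f ∘ F) d(g ∘ F), substitute each coordinate x_i by F_i(u, v) in f_i, and replace dx_i by d F_i = (∂F_i/∂u) du + (∂F_i/∂v) dv.
  For the x component: f_1(F) = 2*u*v - 2*u + 2; d F_1 = (v) du + (u + 2*v) dv
  For the y component: f_2(F) = 1; d F_2 = (v) du + (u) dv
  For the z component: f_3(F) = 2*v*(-u - v); d F_3 = (1 - v) du + (-u) dv
Combining and collecting du, dv coefficients:
  coeff of du: v*(4*u*v - 4*u + 2*v^2 - 2*v + 3)
  coeff of dv: 4*u^2*v - 2*u^2 + 6*u*v^2 - 4*u*v + 3*u + 4*v
F^* omega = (v*(4*u*v - 4*u + 2*v^2 - 2*v + 3)) du + (4*u^2*v - 2*u^2 + 6*u*v^2 - 4*u*v + 3*u + 4*v) dv.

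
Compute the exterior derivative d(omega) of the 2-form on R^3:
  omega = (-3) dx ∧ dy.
d(omega) = 0

For a 2-form omega = sum_{i<j} g_{ij} dx_i ∧ dx_j, the exterior derivative is
  d(omega) = sum_{i<j} d(g_{ij}) ∧ dx_i ∧ dx_j = sum_{i<j, k} (∂g_{ij}/∂x_k) dx_k ∧ dx_i ∧ dx_j.
Expand each term, using dx_k ∧ dx_i ∧ dx_j = sgn(permutation) dx_{(a)} ∧ dx_{(b)} ∧ dx_{(c)} with (a < b < c) sorted:

Collecting like 3-forms: d(omega) = 0.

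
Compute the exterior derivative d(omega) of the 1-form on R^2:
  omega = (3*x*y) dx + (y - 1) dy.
d(omega) = (-3*x) dx ∧ dy

For a 1-form omega = sum_i f_i dx_i, the exterior derivative is
  d(omega) = sum_{i < j} (∂f_j/∂x_i - ∂f_i/∂x_j) dx_i ∧ dx_j.
  coefficient of dx ∧ dy: ∂f_2/∂x - ∂f_1/∂y = ∂(y - 1)/∂x - ∂(3*x*y)/∂y = -3*x
Assembling: d(omega) = (-3*x) dx ∧ dy.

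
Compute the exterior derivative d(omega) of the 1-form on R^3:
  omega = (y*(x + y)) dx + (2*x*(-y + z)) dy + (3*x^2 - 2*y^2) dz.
d(omega) = (-x - 4*y + 2*z) dx ∧ dy + (6*x) dx ∧ dz + (-2*x - 4*y) dy ∧ dz

For a 1-form omega = sum_i f_i dx_i, the exterior derivative is
  d(omega) = sum_{i < j} (∂f_j/∂x_i - ∂f_i/∂x_j) dx_i ∧ dx_j.
  coefficient of dx ∧ dy: ∂f_2/∂x - ∂f_1/∂y = ∂(2*x*(-y + z))/∂x - ∂(y*(x + y))/∂y = -x - 4*y + 2*z
  coefficient of dx ∧ dz: ∂f_3/∂x - ∂f_1/∂z = ∂(3*x^2 - 2*y^2)/∂x - ∂(y*(x + y))/∂z = 6*x
  coefficient of dy ∧ dz: ∂f_3/∂y - ∂f_2/∂z = ∂(3*x^2 - 2*y^2)/∂y - ∂(2*x*(-y + z))/∂z = -2*x - 4*y
Assembling: d(omega) = (-x - 4*y + 2*z) dx ∧ dy + (6*x) dx ∧ dz + (-2*x - 4*y) dy ∧ dz.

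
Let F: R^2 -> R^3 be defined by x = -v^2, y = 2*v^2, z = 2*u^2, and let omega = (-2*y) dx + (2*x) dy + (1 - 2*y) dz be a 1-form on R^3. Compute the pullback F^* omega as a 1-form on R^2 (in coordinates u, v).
F^* omega = (4*u*(1 - 4*v^2)) du

Using F^*(f dg) = (f ∘ F) d(g ∘ F), substitute each coordinate x_i by F_i(u, v) in f_i, and replace dx_i by d F_i = (∂F_i/∂u) du + (∂F_i/∂v) dv.
  For the x component: f_1(F) = -4*v^2; d F_1 = (0) du + (-2*v) dv
  For the y component: f_2(F) = -2*v^2; d F_2 = (0) du + (4*v) dv
  For the z component: f_3(F) = 1 - 4*v^2; d F_3 = (4*u) du + (0) dv
Combining and collecting du, dv coefficients:
  coeff of du: 4*u*(1 - 4*v^2)
  coeff of dv: 0
F^* omega = (4*u*(1 - 4*v^2)) du.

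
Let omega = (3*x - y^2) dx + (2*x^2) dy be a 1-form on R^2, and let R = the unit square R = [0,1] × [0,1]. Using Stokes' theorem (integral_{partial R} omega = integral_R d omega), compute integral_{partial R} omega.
integral_(partial R) omega = 3

Stokes: integral_partial_R omega = integral_R d omega with d omega = (∂Q/∂x - ∂P/∂y) dx ∧ dy.
  ∂Q/∂x = 4*x
  ∂P/∂y = -2*y
  integrand = ∂Q/∂x - ∂P/∂y = 4*x + 2*y.
Integrating over R: integral_0^1 integral_0^1 (4*x + 2*y) dx dy = 3.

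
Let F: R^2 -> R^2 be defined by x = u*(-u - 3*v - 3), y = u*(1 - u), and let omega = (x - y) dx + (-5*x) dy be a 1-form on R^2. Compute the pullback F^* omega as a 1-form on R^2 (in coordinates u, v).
F^* omega = (u*(-10*u^2 - 24*u*v - 17*u + 9*v^2 + 36*v + 27)) du + (u^2*(9*v + 12)) dv

Using F^*(f dg) = (f ∘ F) d(g ∘ F), substitute each coordinate x_i by F_i(u, v) in f_i, and replace dx_i by d F_i = (∂F_i/∂u) du + (∂F_i/∂v) dv.
  For the x component: f_1(F) = u*(-3*v - 4); d F_1 = (-2*u - 3*v - 3) du + (-3*u) dv
  For the y component: f_2(F) = 5*u*(u + 3*v + 3); d F_2 = (1 - 2*u) du + (0) dv
Combining and collecting du, dv coefficients:
  coeff of du: u*(-10*u^2 - 24*u*v - 17*u + 9*v^2 + 36*v + 27)
  coeff of dv: u^2*(9*v + 12)
F^* omega = (u*(-10*u^2 - 24*u*v - 17*u + 9*v^2 + 36*v + 27)) du + (u^2*(9*v + 12)) dv.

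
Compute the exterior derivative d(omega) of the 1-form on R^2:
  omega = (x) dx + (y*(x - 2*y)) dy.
d(omega) = (y) dx ∧ dy

For a 1-form omega = sum_i f_i dx_i, the exterior derivative is
  d(omega) = sum_{i < j} (∂f_j/∂x_i - ∂f_i/∂x_j) dx_i ∧ dx_j.
  coefficient of dx ∧ dy: ∂f_2/∂x - ∂f_1/∂y = ∂(y*(x - 2*y))/∂x - ∂(x)/∂y = y
Assembling: d(omega) = (y) dx ∧ dy.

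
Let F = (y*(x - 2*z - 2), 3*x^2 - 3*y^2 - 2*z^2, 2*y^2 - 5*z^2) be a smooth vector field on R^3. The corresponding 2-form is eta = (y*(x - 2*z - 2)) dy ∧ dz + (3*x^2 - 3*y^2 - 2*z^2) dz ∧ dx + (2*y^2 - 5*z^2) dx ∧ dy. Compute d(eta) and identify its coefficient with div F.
d(eta) = (-5*y - 10*z) dx ∧ dy ∧ dz; div F = -5*y - 10*z

For a 2-form in R^3 of the form above, applying d gives a 3-form with coefficient ∂P/∂x + ∂Q/∂y + ∂R/∂z:
  ∂P/∂x = y
  ∂Q/∂y = -6*y
  ∂R/∂z = -10*z
Sum = -5*y - 10*z, which is exactly div F.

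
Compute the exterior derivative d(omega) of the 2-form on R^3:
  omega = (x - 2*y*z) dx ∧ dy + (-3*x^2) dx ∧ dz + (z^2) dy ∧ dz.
d(omega) = (-2*y) dx ∧ dy ∧ dz

For a 2-form omega = sum_{i<j} g_{ij} dx_i ∧ dx_j, the exterior derivative is
  d(omega) = sum_{i<j} d(g_{ij}) ∧ dx_i ∧ dx_j = sum_{i<j, k} (∂g_{ij}/∂x_k) dx_k ∧ dx_i ∧ dx_j.
Expand each term, using dx_k ∧ dx_i ∧ dx_j = sgn(permutation) dx_{(a)} ∧ dx_{(b)} ∧ dx_{(c)} with (a < b < c) sorted:
  d(x - 2*y*z) includes (∂/∂z)(x - 2*y*z) dz = (-2*y) dz, which multiplied by dx ∧ dy gives (-2*y) dx ∧ dy ∧ dz
Collecting like 3-forms: d(omega) = (-2*y) dx ∧ dy ∧ dz.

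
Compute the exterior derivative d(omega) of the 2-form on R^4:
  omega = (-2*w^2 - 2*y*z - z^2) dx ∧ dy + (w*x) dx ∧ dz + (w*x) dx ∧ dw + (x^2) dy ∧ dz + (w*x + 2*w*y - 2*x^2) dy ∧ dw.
d(omega) = (2*x - 2*y - 2*z) dx ∧ dy ∧ dz + (-3*w - 4*x) dx ∧ dy ∧ dw + (x) dx ∧ dz ∧ dw

For a 2-form omega = sum_{i<j} g_{ij} dx_i ∧ dx_j, the exterior derivative is
  d(omega) = sum_{i<j} d(g_{ij}) ∧ dx_i ∧ dx_j = sum_{i<j, k} (∂g_{ij}/∂x_k) dx_k ∧ dx_i ∧ dx_j.
Expand each term, using dx_k ∧ dx_i ∧ dx_j = sgn(permutation) dx_{(a)} ∧ dx_{(b)} ∧ dx_{(c)} with (a < b < c) sorted:
  d(-2*w^2 - 2*y*z - z^2) includes (∂/∂z)(-2*w^2 - 2*y*z - z^2) dz = (-2*y - 2*z) dz, which multiplied by dx ∧ dy gives (-2*y - 2*z) dx ∧ dy ∧ dz
  d(-2*w^2 - 2*y*z - z^2) includes (∂/∂w)(-2*w^2 - 2*y*z - z^2) dw = (-4*w) dw, which multiplied by dx ∧ dy gives (-4*w) dx ∧ dy ∧ dw
  d(w*x) includes (∂/∂w)(w*x) dw = (x) dw, which multiplied by dx ∧ dz gives (x) dx ∧ dz ∧ dw
  d(x^2) includes (∂/∂x)(x^2) dx = (2*x) dx, which multiplied by dy ∧ dz gives (2*x) dx ∧ dy ∧ dz
  d(w*x + 2*w*y - 2*x^2) includes (∂/∂x)(w*x + 2*w*y - 2*x^2) dx = (w - 4*x) dx, which multiplied by dy ∧ dw gives (w - 4*x) dx ∧ dy ∧ dw
Collecting like 3-forms: d(omega) = (2*x - 2*y - 2*z) dx ∧ dy ∧ dz + (-3*w - 4*x) dx ∧ dy ∧ dw + (x) dx ∧ dz ∧ dw.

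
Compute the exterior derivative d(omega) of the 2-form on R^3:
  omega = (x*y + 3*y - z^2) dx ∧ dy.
d(omega) = (-2*z) dx ∧ dy ∧ dz

For a 2-form omega = sum_{i<j} g_{ij} dx_i ∧ dx_j, the exterior derivative is
  d(omega) = sum_{i<j} d(g_{ij}) ∧ dx_i ∧ dx_j = sum_{i<j, k} (∂g_{ij}/∂x_k) dx_k ∧ dx_i ∧ dx_j.
Expand each term, using dx_k ∧ dx_i ∧ dx_j = sgn(permutation) dx_{(a)} ∧ dx_{(b)} ∧ dx_{(c)} with (a < b < c) sorted:
  d(x*y + 3*y - z^2) includes (∂/∂z)(x*y + 3*y - z^2) dz = (-2*z) dz, which multiplied by dx ∧ dy gives (-2*z) dx ∧ dy ∧ dz
Collecting like 3-forms: d(omega) = (-2*z) dx ∧ dy ∧ dz.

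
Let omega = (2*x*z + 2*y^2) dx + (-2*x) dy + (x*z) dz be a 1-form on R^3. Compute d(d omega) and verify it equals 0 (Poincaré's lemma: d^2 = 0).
d(d omega) = 0

Step 1: d omega = sum_{i<j} (∂f_j/∂x_i - ∂f_i/∂x_j) dx_i ∧ dx_j:
  coeff of dx ∧ dy: -4*y - 2
  coeff of dx ∧ dz: -2*x + z
  coeff of dy ∧ dz: 0
Step 2: Apply d again to each 2-form coefficient. The only possible 3-form in R^3 is dx ∧ dy ∧ dz, with coefficient
  ∂(coeff of dy∧dz)/∂x - ∂(coeff of dx∧dz)/∂y + ∂(coeff of dx∧dy)/∂z
  = ∂/∂x (0) - ∂/∂y (-2*x + z) + ∂/∂z (-4*y - 2).
Each of these terms simplifies to sums of mixed partials that cancel in pairs. The result is 0 (by equality of mixed partials for smooth functions — Schwarz / Clairaut).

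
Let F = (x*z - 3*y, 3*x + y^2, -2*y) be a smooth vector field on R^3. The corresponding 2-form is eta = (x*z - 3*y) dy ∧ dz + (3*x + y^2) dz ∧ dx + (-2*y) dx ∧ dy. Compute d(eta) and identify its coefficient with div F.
d(eta) = (2*y + z) dx ∧ dy ∧ dz; div F = 2*y + z

For a 2-form in R^3 of the form above, applying d gives a 3-form with coefficient ∂P/∂x + ∂Q/∂y + ∂R/∂z:
  ∂P/∂x = z
  ∂Q/∂y = 2*y
  ∂R/∂z = 0
Sum = 2*y + z, which is exactly div F.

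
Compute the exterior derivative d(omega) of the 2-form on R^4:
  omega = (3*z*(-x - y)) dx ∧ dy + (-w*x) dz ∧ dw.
d(omega) = (-3*x - 3*y) dx ∧ dy ∧ dz + (-w) dx ∧ dz ∧ dw

For a 2-form omega = sum_{i<j} g_{ij} dx_i ∧ dx_j, the exterior derivative is
  d(omega) = sum_{i<j} d(g_{ij}) ∧ dx_i ∧ dx_j = sum_{i<j, k} (∂g_{ij}/∂x_k) dx_k ∧ dx_i ∧ dx_j.
Expand each term, using dx_k ∧ dx_i ∧ dx_j = sgn(permutation) dx_{(a)} ∧ dx_{(b)} ∧ dx_{(c)} with (a < b < c) sorted:
  d(3*z*(-x - y)) includes (∂/∂z)(3*z*(-x - y)) dz = (-3*x - 3*y) dz, which multiplied by dx ∧ dy gives (-3*x - 3*y) dx ∧ dy ∧ dz
  d(-w*x) includes (∂/∂x)(-w*x) dx = (-w) dx, which multiplied by dz ∧ dw gives (-w) dx ∧ dz ∧ dw
Collecting like 3-forms: d(omega) = (-3*x - 3*y) dx ∧ dy ∧ dz + (-w) dx ∧ dz ∧ dw.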